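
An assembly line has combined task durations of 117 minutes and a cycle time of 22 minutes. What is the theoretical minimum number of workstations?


Formula: N_min = ceil(Sum of Task Times / Cycle Time)
N_min = ceil(117 min / 22 min) = ceil(5.3182)
N_min = 6 stations

6


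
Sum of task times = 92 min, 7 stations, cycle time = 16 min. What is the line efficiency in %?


Formula: Efficiency = Sum of Task Times / (N_stations * CT) * 100
Total station capacity = 7 stations * 16 min = 112 min
Efficiency = 92 / 112 * 100 = 82.1%

82.1%


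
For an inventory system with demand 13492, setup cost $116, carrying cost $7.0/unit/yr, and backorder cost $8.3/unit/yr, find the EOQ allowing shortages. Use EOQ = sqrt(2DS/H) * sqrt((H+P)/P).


Formula: EOQ* = sqrt(2DS/H) * sqrt((H+P)/P)
Base EOQ = sqrt(2*13492*116/7.0) = 668.7 units
Correction = sqrt((7.0+8.3)/8.3) = 1.35771
EOQ* = 668.7 * 1.35771 = 907.9 units

907.9 units


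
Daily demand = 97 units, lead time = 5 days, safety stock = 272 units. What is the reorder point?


Formula: ROP = (Daily Demand * Lead Time) + Safety Stock
Demand during lead time = 97 * 5 = 485 units
ROP = 485 + 272 = 757 units

757 units


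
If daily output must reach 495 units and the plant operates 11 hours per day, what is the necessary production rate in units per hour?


Formula: Production Rate = Daily Demand / Available Hours
Rate = 495 units/day / 11 hours/day
Rate = 45.0 units/hour

45.0 units/hour


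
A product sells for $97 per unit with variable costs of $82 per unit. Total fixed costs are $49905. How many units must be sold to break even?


Formula: BEQ = Fixed Costs / (Price - Variable Cost)
Contribution margin = $97 - $82 = $15/unit
BEQ = ceil($49905 / $15/unit) = ceil(3327.0) = 3327 units

3327 units


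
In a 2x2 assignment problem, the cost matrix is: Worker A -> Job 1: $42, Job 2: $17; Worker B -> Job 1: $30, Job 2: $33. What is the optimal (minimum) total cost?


Option 1: A->1 + B->2 = $42 + $33 = $75
Option 2: A->2 + B->1 = $17 + $30 = $47
Min cost = min($75, $47) = $47

$47


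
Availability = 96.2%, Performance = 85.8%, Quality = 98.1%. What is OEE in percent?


Formula: OEE = Availability * Performance * Quality / 10000
A * P = 96.2% * 85.8% / 100 = 82.54%
OEE = 82.54% * 98.1% / 100 = 81.0%

81.0%


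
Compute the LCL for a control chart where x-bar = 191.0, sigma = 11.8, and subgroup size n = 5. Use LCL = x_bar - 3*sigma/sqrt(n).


LCL = 191.0 - 3 * 11.8 / sqrt(5)

175.17


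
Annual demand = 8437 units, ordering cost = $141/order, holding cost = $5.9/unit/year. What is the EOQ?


Formula: EOQ = sqrt(2 * D * S / H)
Numerator: 2 * 8437 * 141 = 2379234
2DS/H = 2379234 / 5.9 = 403260.0
EOQ = sqrt(403260.0) = 635.0 units

635.0 units


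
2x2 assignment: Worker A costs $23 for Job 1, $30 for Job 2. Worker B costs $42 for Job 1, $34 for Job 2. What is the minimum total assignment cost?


Option 1: A->1 + B->2 = $23 + $34 = $57
Option 2: A->2 + B->1 = $30 + $42 = $72
Min cost = min($57, $72) = $57

$57


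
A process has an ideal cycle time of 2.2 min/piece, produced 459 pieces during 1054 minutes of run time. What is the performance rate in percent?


Formula: Performance = (Ideal CT * Total Count) / Run Time * 100
Ideal output time = 2.2 * 459 = 1009.8 min
Performance = 1009.8 / 1054 * 100 = 95.8%

95.8%


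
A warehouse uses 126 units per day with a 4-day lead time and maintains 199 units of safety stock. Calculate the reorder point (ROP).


Formula: ROP = (Daily Demand * Lead Time) + Safety Stock
Demand during lead time = 126 * 4 = 504 units
ROP = 504 + 199 = 703 units

703 units


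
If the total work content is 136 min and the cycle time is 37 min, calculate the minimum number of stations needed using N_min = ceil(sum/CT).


Formula: N_min = ceil(Sum of Task Times / Cycle Time)
N_min = ceil(136 min / 37 min) = ceil(3.6757)
N_min = 4 stations

4


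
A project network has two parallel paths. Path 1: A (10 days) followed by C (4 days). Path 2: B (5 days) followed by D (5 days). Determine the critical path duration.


Path 1 = 10 + 4 = 14 days
Path 2 = 5 + 5 = 10 days
Duration = max(14, 10) = 14 days

14 days


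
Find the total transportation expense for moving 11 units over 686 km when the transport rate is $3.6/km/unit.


TC = dist * cost * units = 686 * 3.6 * 11 = $27165.60

$27165.60


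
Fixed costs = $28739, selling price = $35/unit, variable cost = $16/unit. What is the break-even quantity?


Formula: BEQ = Fixed Costs / (Price - Variable Cost)
Contribution margin = $35 - $16 = $19/unit
BEQ = ceil($28739 / $19/unit) = ceil(1512.58) = 1513 units

1513 units


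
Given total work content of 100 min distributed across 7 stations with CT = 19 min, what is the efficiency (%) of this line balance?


Formula: Efficiency = Sum of Task Times / (N_stations * CT) * 100
Total station capacity = 7 stations * 19 min = 133 min
Efficiency = 100 / 133 * 100 = 75.2%

75.2%


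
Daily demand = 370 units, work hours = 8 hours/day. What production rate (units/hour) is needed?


Formula: Production Rate = Daily Demand / Available Hours
Rate = 370 units/day / 8 hours/day
Rate = 46.3 units/hour

46.3 units/hour


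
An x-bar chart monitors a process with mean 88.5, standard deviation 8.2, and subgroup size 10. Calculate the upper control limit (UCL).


UCL = 88.5 + 3 * 8.2 / sqrt(10)

96.28


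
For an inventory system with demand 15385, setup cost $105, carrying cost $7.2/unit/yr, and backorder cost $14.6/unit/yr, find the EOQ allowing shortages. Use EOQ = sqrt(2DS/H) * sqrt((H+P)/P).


Formula: EOQ* = sqrt(2DS/H) * sqrt((H+P)/P)
Base EOQ = sqrt(2*15385*105/7.2) = 669.87 units
Correction = sqrt((7.2+14.6)/14.6) = 1.22195
EOQ* = 669.87 * 1.22195 = 818.5 units

818.5 units


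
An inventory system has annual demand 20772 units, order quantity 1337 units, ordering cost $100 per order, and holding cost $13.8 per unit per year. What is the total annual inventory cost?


TC = 20772/1337 * 100 + 1337/2 * 13.8

$10778.93


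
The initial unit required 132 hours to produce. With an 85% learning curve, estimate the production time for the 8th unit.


Formula: T_n = T_1 * (learning_rate)^(log2(n)) where learning_rate = rate/100
Doublings = log2(8) = 3
T_n = 132 * 0.85^3
T_n = 132 * 0.6141 = 81.1 hours

81.1 hours


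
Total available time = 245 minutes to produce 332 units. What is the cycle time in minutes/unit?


Formula: CT = Available Time / Number of Units
CT = 245 min / 332 units
CT = 0.74 min/unit

0.74 min/unit


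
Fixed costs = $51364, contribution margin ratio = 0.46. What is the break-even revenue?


Formula: BER = Fixed Costs / Contribution Margin Ratio
BER = $51364 / 0.46
BER = $111660.87 (to the nearest cent)

$111660.87


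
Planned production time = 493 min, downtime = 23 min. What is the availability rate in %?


Formula: Availability = (Planned Time - Downtime) / Planned Time * 100
Uptime = 493 - 23 = 470 min
Availability = 470 / 493 * 100 = 95.3%

95.3%


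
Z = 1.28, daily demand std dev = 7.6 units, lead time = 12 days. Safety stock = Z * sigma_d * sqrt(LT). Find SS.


Formula: SS = z * sigma_d * sqrt(LT)
sqrt(LT) = sqrt(12) = 3.4641
SS = 1.28 * 7.6 * 3.4641
SS = 33.7 units

33.7 units


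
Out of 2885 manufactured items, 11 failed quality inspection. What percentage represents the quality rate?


Formula: Quality Rate = Good Pieces / Total Pieces * 100
Good pieces = 2885 - 11 = 2874
QR = 2874 / 2885 * 100 = 99.6%

99.6%


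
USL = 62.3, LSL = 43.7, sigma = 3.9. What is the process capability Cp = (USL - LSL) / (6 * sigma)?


Cp = (62.3 - 43.7) / (6 * 3.9)

0.79


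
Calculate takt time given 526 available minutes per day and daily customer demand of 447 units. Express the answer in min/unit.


Formula: Takt Time = Available Production Time / Customer Demand
Takt = 526 min/day / 447 units/day
Takt = 1.18 min/unit

1.18 min/unit


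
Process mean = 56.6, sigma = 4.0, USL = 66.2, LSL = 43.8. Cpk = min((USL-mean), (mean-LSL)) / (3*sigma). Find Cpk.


Cpu = (66.2 - 56.6) / (3 * 4.0) = 0.8
Cpl = (56.6 - 43.8) / (3 * 4.0) = 1.07
Cpk = min(0.8, 1.07) = 0.8

0.8


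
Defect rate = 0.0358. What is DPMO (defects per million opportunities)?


DPMO = defect_rate * 1000000 = 0.0358 * 1000000

35800


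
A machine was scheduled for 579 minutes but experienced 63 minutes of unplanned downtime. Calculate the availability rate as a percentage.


Formula: Availability = (Planned Time - Downtime) / Planned Time * 100
Uptime = 579 - 63 = 516 min
Availability = 516 / 579 * 100 = 89.1%

89.1%


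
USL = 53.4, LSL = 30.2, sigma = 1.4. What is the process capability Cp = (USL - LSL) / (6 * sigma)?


Cp = (53.4 - 30.2) / (6 * 1.4)

2.76


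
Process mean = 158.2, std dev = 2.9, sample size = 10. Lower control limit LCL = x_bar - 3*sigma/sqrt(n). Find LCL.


LCL = 158.2 - 3 * 2.9 / sqrt(10)

155.45


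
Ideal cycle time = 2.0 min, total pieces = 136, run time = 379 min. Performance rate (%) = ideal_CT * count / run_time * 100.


Formula: Performance = (Ideal CT * Total Count) / Run Time * 100
Ideal output time = 2.0 * 136 = 272.0 min
Performance = 272.0 / 379 * 100 = 71.8%

71.8%


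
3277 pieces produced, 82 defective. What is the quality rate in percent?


Formula: Quality Rate = Good Pieces / Total Pieces * 100
Good pieces = 3277 - 82 = 3195
QR = 3195 / 3277 * 100 = 97.5%

97.5%


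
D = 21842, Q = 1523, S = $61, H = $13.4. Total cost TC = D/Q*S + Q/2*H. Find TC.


TC = 21842/1523 * 61 + 1523/2 * 13.4

$11078.93


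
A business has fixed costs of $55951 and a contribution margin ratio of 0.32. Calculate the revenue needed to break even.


Formula: BER = Fixed Costs / Contribution Margin Ratio
BER = $55951 / 0.32
BER = $174846.88 (to the nearest cent)

$174846.88


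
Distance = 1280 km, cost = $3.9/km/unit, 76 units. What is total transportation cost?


TC = dist * cost * units = 1280 * 3.9 * 76 = $379392.00

$379392.00


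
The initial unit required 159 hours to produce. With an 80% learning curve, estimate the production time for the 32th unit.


Formula: T_n = T_1 * (learning_rate)^(log2(n)) where learning_rate = rate/100
Doublings = log2(32) = 5
T_n = 159 * 0.8^5
T_n = 159 * 0.3277 = 52.1 hours

52.1 hours


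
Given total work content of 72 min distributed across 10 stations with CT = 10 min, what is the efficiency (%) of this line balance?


Formula: Efficiency = Sum of Task Times / (N_stations * CT) * 100
Total station capacity = 10 stations * 10 min = 100 min
Efficiency = 72 / 100 * 100 = 72.0%

72.0%


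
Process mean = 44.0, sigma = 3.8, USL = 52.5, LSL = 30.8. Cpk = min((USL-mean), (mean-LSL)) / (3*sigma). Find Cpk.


Cpu = (52.5 - 44.0) / (3 * 3.8) = 0.75
Cpl = (44.0 - 30.8) / (3 * 3.8) = 1.16
Cpk = min(0.75, 1.16) = 0.75

0.75


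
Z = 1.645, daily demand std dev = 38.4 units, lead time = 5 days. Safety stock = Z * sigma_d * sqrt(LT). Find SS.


Formula: SS = z * sigma_d * sqrt(LT)
sqrt(LT) = sqrt(5) = 2.2361
SS = 1.645 * 38.4 * 2.2361
SS = 141.2 units

141.2 units


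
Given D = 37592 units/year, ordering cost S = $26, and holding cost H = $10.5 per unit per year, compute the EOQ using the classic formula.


Formula: EOQ = sqrt(2 * D * S / H)
Numerator: 2 * 37592 * 26 = 1954784
2DS/H = 1954784 / 10.5 = 186169.9
EOQ = sqrt(186169.9) = 431.5 units

431.5 units


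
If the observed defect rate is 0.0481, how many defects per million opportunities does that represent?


DPMO = defect_rate * 1000000 = 0.0481 * 1000000

48100


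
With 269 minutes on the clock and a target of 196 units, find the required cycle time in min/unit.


Formula: CT = Available Time / Number of Units
CT = 269 min / 196 units
CT = 1.37 min/unit

1.37 min/unit


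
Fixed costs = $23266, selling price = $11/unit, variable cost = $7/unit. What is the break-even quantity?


Formula: BEQ = Fixed Costs / (Price - Variable Cost)
Contribution margin = $11 - $7 = $4/unit
BEQ = ceil($23266 / $4/unit) = ceil(5816.5) = 5817 units

5817 units


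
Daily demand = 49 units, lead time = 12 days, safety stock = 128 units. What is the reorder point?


Formula: ROP = (Daily Demand * Lead Time) + Safety Stock
Demand during lead time = 49 * 12 = 588 units
ROP = 588 + 128 = 716 units

716 units


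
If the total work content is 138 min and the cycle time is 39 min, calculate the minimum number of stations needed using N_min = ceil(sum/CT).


Formula: N_min = ceil(Sum of Task Times / Cycle Time)
N_min = ceil(138 min / 39 min) = ceil(3.5385)
N_min = 4 stations

4


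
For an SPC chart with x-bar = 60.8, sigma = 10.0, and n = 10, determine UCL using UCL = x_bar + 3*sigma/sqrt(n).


UCL = 60.8 + 3 * 10.0 / sqrt(10)

70.29


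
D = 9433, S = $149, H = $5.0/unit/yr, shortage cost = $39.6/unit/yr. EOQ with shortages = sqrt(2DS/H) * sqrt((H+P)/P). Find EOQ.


Formula: EOQ* = sqrt(2DS/H) * sqrt((H+P)/P)
Base EOQ = sqrt(2*9433*149/5.0) = 749.8 units
Correction = sqrt((5.0+39.6)/39.6) = 1.06126
EOQ* = 749.8 * 1.06126 = 795.7 units

795.7 units


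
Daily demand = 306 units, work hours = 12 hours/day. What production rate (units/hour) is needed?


Formula: Production Rate = Daily Demand / Available Hours
Rate = 306 units/day / 12 hours/day
Rate = 25.5 units/hour

25.5 units/hour


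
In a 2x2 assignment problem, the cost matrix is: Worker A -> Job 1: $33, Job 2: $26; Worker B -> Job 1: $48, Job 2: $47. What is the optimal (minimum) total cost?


Option 1: A->1 + B->2 = $33 + $47 = $80
Option 2: A->2 + B->1 = $26 + $48 = $74
Min cost = min($80, $74) = $74

$74


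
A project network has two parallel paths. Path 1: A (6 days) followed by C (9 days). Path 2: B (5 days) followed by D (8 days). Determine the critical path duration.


Path 1 = 6 + 9 = 15 days
Path 2 = 5 + 8 = 13 days
Duration = max(15, 13) = 15 days

15 days


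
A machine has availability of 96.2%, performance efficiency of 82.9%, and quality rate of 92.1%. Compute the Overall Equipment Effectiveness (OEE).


Formula: OEE = Availability * Performance * Quality / 10000
A * P = 96.2% * 82.9% / 100 = 79.75%
OEE = 79.75% * 92.1% / 100 = 73.4%

73.4%


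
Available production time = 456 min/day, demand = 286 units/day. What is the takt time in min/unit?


Formula: Takt Time = Available Production Time / Customer Demand
Takt = 456 min/day / 286 units/day
Takt = 1.59 min/unit

1.59 min/unit


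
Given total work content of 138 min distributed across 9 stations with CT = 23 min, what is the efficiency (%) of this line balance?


Formula: Efficiency = Sum of Task Times / (N_stations * CT) * 100
Total station capacity = 9 stations * 23 min = 207 min
Efficiency = 138 / 207 * 100 = 66.7%

66.7%


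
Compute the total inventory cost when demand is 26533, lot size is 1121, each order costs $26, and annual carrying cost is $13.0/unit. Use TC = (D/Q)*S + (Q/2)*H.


TC = 26533/1121 * 26 + 1121/2 * 13.0

$7901.90


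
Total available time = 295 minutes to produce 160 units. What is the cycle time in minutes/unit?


Formula: CT = Available Time / Number of Units
CT = 295 min / 160 units
CT = 1.84 min/unit

1.84 min/unit


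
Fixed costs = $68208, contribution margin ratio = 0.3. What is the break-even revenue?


Formula: BER = Fixed Costs / Contribution Margin Ratio
BER = $68208 / 0.3
BER = $227360.00 (to the nearest cent)

$227360.00


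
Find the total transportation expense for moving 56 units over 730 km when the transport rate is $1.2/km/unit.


TC = dist * cost * units = 730 * 1.2 * 56 = $49056.00

$49056.00


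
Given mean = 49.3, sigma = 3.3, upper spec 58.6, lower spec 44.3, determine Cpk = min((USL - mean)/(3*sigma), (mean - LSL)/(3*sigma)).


Cpu = (58.6 - 49.3) / (3 * 3.3) = 0.94
Cpl = (49.3 - 44.3) / (3 * 3.3) = 0.51
Cpk = min(0.94, 0.51) = 0.51

0.51


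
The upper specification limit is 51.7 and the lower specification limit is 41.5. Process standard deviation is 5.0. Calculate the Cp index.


Cp = (51.7 - 41.5) / (6 * 5.0)

0.34


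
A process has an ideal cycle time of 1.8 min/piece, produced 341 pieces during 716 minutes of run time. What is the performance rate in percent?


Formula: Performance = (Ideal CT * Total Count) / Run Time * 100
Ideal output time = 1.8 * 341 = 613.8 min
Performance = 613.8 / 716 * 100 = 85.7%

85.7%


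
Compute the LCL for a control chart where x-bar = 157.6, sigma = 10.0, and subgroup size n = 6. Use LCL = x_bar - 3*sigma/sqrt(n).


LCL = 157.6 - 3 * 10.0 / sqrt(6)

145.35


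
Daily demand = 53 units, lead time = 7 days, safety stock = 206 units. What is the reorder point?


Formula: ROP = (Daily Demand * Lead Time) + Safety Stock
Demand during lead time = 53 * 7 = 371 units
ROP = 371 + 206 = 577 units

577 units


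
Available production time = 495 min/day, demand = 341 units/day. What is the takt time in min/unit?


Formula: Takt Time = Available Production Time / Customer Demand
Takt = 495 min/day / 341 units/day
Takt = 1.45 min/unit

1.45 min/unit


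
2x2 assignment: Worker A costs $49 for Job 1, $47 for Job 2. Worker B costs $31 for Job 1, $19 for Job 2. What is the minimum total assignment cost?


Option 1: A->1 + B->2 = $49 + $19 = $68
Option 2: A->2 + B->1 = $47 + $31 = $78
Min cost = min($68, $78) = $68

$68


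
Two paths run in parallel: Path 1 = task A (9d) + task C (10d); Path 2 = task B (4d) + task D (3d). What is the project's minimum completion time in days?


Path 1 = 9 + 10 = 19 days
Path 2 = 4 + 3 = 7 days
Duration = max(19, 7) = 19 days

19 days


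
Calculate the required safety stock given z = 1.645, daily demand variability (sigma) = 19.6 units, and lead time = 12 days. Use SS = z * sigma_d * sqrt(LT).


Formula: SS = z * sigma_d * sqrt(LT)
sqrt(LT) = sqrt(12) = 3.4641
SS = 1.645 * 19.6 * 3.4641
SS = 111.7 units

111.7 units


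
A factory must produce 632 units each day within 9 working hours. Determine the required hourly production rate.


Formula: Production Rate = Daily Demand / Available Hours
Rate = 632 units/day / 9 hours/day
Rate = 70.2 units/hour

70.2 units/hour


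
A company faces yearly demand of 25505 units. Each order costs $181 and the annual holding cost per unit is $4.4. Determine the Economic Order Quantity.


Formula: EOQ = sqrt(2 * D * S / H)
Numerator: 2 * 25505 * 181 = 9232810
2DS/H = 9232810 / 4.4 = 2098365.9
EOQ = sqrt(2098365.9) = 1448.6 units

1448.6 units


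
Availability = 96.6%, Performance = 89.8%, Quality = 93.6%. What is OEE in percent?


Formula: OEE = Availability * Performance * Quality / 10000
A * P = 96.6% * 89.8% / 100 = 86.75%
OEE = 86.75% * 93.6% / 100 = 81.2%

81.2%


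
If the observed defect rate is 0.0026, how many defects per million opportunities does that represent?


DPMO = defect_rate * 1000000 = 0.0026 * 1000000

2600


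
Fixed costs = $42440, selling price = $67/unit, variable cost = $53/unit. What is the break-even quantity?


Formula: BEQ = Fixed Costs / (Price - Variable Cost)
Contribution margin = $67 - $53 = $14/unit
BEQ = ceil($42440 / $14/unit) = ceil(3031.43) = 3032 units

3032 units


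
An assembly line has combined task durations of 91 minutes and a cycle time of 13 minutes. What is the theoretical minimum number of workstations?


Formula: N_min = ceil(Sum of Task Times / Cycle Time)
N_min = ceil(91 min / 13 min) = ceil(7.0)
N_min = 7 stations

7


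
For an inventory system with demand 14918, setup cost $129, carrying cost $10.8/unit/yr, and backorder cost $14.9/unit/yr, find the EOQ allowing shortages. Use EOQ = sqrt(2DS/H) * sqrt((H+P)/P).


Formula: EOQ* = sqrt(2DS/H) * sqrt((H+P)/P)
Base EOQ = sqrt(2*14918*129/10.8) = 596.97 units
Correction = sqrt((10.8+14.9)/14.9) = 1.31333
EOQ* = 596.97 * 1.31333 = 784.0 units

784.0 units


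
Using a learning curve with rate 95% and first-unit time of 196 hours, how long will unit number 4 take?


Formula: T_n = T_1 * (learning_rate)^(log2(n)) where learning_rate = rate/100
Doublings = log2(4) = 2
T_n = 196 * 0.95^2
T_n = 196 * 0.9025 = 176.9 hours

176.9 hours


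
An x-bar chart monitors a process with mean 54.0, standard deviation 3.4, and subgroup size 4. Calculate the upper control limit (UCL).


UCL = 54.0 + 3 * 3.4 / sqrt(4)

59.1


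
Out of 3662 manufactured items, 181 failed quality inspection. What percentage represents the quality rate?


Formula: Quality Rate = Good Pieces / Total Pieces * 100
Good pieces = 3662 - 181 = 3481
QR = 3481 / 3662 * 100 = 95.1%

95.1%


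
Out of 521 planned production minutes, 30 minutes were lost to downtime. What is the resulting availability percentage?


Formula: Availability = (Planned Time - Downtime) / Planned Time * 100
Uptime = 521 - 30 = 491 min
Availability = 491 / 521 * 100 = 94.2%

94.2%


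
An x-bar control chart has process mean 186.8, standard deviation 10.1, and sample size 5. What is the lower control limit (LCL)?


LCL = 186.8 - 3 * 10.1 / sqrt(5)

173.25


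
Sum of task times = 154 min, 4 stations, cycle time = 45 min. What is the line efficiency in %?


Formula: Efficiency = Sum of Task Times / (N_stations * CT) * 100
Total station capacity = 4 stations * 45 min = 180 min
Efficiency = 154 / 180 * 100 = 85.6%

85.6%


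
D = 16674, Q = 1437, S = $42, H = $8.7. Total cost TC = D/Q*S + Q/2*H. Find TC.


TC = 16674/1437 * 42 + 1437/2 * 8.7

$6738.29


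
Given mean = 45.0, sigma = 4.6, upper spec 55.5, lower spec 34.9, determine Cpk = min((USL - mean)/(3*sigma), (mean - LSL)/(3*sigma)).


Cpu = (55.5 - 45.0) / (3 * 4.6) = 0.76
Cpl = (45.0 - 34.9) / (3 * 4.6) = 0.73
Cpk = min(0.76, 0.73) = 0.73

0.73


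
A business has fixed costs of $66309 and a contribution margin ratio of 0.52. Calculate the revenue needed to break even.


Formula: BER = Fixed Costs / Contribution Margin Ratio
BER = $66309 / 0.52
BER = $127517.31 (to the nearest cent)

$127517.31


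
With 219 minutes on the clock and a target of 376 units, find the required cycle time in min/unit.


Formula: CT = Available Time / Number of Units
CT = 219 min / 376 units
CT = 0.58 min/unit

0.58 min/unit


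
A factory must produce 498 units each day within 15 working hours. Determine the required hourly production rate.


Formula: Production Rate = Daily Demand / Available Hours
Rate = 498 units/day / 15 hours/day
Rate = 33.2 units/hour

33.2 units/hour


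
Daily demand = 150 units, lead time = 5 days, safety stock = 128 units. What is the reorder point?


Formula: ROP = (Daily Demand * Lead Time) + Safety Stock
Demand during lead time = 150 * 5 = 750 units
ROP = 750 + 128 = 878 units

878 units


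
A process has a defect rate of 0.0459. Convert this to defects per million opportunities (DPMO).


DPMO = defect_rate * 1000000 = 0.0459 * 1000000

45900


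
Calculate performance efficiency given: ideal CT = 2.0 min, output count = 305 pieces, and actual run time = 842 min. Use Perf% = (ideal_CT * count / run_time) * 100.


Formula: Performance = (Ideal CT * Total Count) / Run Time * 100
Ideal output time = 2.0 * 305 = 610.0 min
Performance = 610.0 / 842 * 100 = 72.4%

72.4%


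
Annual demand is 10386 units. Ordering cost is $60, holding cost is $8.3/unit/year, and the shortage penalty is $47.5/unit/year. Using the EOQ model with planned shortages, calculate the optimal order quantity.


Formula: EOQ* = sqrt(2DS/H) * sqrt((H+P)/P)
Base EOQ = sqrt(2*10386*60/8.3) = 387.5 units
Correction = sqrt((8.3+47.5)/47.5) = 1.08385
EOQ* = 387.5 * 1.08385 = 420.0 units

420.0 units


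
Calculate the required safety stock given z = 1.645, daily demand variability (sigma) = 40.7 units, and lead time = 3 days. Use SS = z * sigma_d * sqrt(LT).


Formula: SS = z * sigma_d * sqrt(LT)
sqrt(LT) = sqrt(3) = 1.7321
SS = 1.645 * 40.7 * 1.7321
SS = 116.0 units

116.0 units


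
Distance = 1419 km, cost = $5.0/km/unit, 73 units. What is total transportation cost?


TC = dist * cost * units = 1419 * 5.0 * 73 = $517935.00

$517935.00


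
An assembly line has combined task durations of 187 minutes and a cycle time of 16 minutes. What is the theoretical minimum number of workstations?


Formula: N_min = ceil(Sum of Task Times / Cycle Time)
N_min = ceil(187 min / 16 min) = ceil(11.6875)
N_min = 12 stations

12


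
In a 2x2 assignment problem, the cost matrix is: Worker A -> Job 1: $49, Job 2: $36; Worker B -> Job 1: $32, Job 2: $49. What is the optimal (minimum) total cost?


Option 1: A->1 + B->2 = $49 + $49 = $98
Option 2: A->2 + B->1 = $36 + $32 = $68
Min cost = min($98, $68) = $68

$68


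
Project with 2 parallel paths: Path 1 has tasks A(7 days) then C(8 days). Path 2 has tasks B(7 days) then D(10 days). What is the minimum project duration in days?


Path 1 = 7 + 8 = 15 days
Path 2 = 7 + 10 = 17 days
Duration = max(15, 17) = 17 days

17 days


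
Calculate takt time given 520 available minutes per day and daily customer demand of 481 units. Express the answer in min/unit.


Formula: Takt Time = Available Production Time / Customer Demand
Takt = 520 min/day / 481 units/day
Takt = 1.08 min/unit

1.08 min/unit


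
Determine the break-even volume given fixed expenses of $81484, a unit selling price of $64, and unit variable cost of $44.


Formula: BEQ = Fixed Costs / (Price - Variable Cost)
Contribution margin = $64 - $44 = $20/unit
BEQ = ceil($81484 / $20/unit) = ceil(4074.2) = 4075 units

4075 units


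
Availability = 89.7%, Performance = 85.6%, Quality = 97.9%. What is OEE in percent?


Formula: OEE = Availability * Performance * Quality / 10000
A * P = 89.7% * 85.6% / 100 = 76.78%
OEE = 76.78% * 97.9% / 100 = 75.2%

75.2%


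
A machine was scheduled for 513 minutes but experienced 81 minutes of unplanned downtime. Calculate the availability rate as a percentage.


Formula: Availability = (Planned Time - Downtime) / Planned Time * 100
Uptime = 513 - 81 = 432 min
Availability = 432 / 513 * 100 = 84.2%

84.2%


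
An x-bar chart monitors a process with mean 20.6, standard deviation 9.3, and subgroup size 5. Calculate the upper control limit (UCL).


UCL = 20.6 + 3 * 9.3 / sqrt(5)

33.08


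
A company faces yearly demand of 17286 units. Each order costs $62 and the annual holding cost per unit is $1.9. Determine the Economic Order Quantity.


Formula: EOQ = sqrt(2 * D * S / H)
Numerator: 2 * 17286 * 62 = 2143464
2DS/H = 2143464 / 1.9 = 1128138.9
EOQ = sqrt(1128138.9) = 1062.1 units

1062.1 units


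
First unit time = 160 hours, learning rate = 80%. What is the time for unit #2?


Formula: T_n = T_1 * (learning_rate)^(log2(n)) where learning_rate = rate/100
Doublings = log2(2) = 1
T_n = 160 * 0.8^1
T_n = 160 * 0.8 = 128.0 hours

128.0 hours


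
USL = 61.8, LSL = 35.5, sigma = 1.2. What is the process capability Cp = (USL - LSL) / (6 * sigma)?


Cp = (61.8 - 35.5) / (6 * 1.2)

3.65


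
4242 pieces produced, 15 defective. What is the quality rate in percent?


Formula: Quality Rate = Good Pieces / Total Pieces * 100
Good pieces = 4242 - 15 = 4227
QR = 4227 / 4242 * 100 = 99.6%

99.6%


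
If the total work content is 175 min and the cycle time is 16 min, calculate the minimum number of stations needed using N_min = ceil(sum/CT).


Formula: N_min = ceil(Sum of Task Times / Cycle Time)
N_min = ceil(175 min / 16 min) = ceil(10.9375)
N_min = 11 stations

11


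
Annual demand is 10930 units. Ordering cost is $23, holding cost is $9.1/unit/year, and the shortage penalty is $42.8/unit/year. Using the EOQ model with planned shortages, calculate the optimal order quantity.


Formula: EOQ* = sqrt(2DS/H) * sqrt((H+P)/P)
Base EOQ = sqrt(2*10930*23/9.1) = 235.05 units
Correction = sqrt((9.1+42.8)/42.8) = 1.10119
EOQ* = 235.05 * 1.10119 = 258.8 units

258.8 units


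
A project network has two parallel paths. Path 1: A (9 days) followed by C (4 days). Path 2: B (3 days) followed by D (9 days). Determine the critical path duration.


Path 1 = 9 + 4 = 13 days
Path 2 = 3 + 9 = 12 days
Duration = max(13, 12) = 13 days

13 days


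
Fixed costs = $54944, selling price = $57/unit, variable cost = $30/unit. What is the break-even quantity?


Formula: BEQ = Fixed Costs / (Price - Variable Cost)
Contribution margin = $57 - $30 = $27/unit
BEQ = ceil($54944 / $27/unit) = ceil(2034.96) = 2035 units

2035 units


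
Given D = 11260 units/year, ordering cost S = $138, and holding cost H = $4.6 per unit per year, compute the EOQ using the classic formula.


Formula: EOQ = sqrt(2 * D * S / H)
Numerator: 2 * 11260 * 138 = 3107760
2DS/H = 3107760 / 4.6 = 675600.0
EOQ = sqrt(675600.0) = 821.9 units

821.9 units


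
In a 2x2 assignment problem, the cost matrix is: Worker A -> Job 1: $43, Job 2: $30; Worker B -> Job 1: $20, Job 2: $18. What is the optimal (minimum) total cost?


Option 1: A->1 + B->2 = $43 + $18 = $61
Option 2: A->2 + B->1 = $30 + $20 = $50
Min cost = min($61, $50) = $50

$50


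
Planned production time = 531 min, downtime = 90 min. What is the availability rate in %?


Formula: Availability = (Planned Time - Downtime) / Planned Time * 100
Uptime = 531 - 90 = 441 min
Availability = 441 / 531 * 100 = 83.1%

83.1%


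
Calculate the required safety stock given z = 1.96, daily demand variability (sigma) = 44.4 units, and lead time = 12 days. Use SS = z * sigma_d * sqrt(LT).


Formula: SS = z * sigma_d * sqrt(LT)
sqrt(LT) = sqrt(12) = 3.4641
SS = 1.96 * 44.4 * 3.4641
SS = 301.5 units

301.5 units


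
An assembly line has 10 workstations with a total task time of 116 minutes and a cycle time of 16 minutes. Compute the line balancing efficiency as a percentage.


Formula: Efficiency = Sum of Task Times / (N_stations * CT) * 100
Total station capacity = 10 stations * 16 min = 160 min
Efficiency = 116 / 160 * 100 = 72.5%

72.5%


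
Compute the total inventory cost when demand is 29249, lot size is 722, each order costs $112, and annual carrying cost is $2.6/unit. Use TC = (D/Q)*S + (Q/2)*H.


TC = 29249/722 * 112 + 722/2 * 2.6

$5475.84


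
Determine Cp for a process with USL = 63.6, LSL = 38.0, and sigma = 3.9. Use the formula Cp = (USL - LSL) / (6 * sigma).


Cp = (63.6 - 38.0) / (6 * 3.9)

1.09


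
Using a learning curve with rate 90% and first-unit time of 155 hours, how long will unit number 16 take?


Formula: T_n = T_1 * (learning_rate)^(log2(n)) where learning_rate = rate/100
Doublings = log2(16) = 4
T_n = 155 * 0.9^4
T_n = 155 * 0.6561 = 101.7 hours

101.7 hours


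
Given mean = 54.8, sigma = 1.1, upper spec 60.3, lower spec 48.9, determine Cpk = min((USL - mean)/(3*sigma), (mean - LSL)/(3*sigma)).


Cpu = (60.3 - 54.8) / (3 * 1.1) = 1.67
Cpl = (54.8 - 48.9) / (3 * 1.1) = 1.79
Cpk = min(1.67, 1.79) = 1.67

1.67


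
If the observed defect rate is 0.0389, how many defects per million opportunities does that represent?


DPMO = defect_rate * 1000000 = 0.0389 * 1000000

38900


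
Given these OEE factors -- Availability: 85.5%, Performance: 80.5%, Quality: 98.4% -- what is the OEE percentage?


Formula: OEE = Availability * Performance * Quality / 10000
A * P = 85.5% * 80.5% / 100 = 68.83%
OEE = 68.83% * 98.4% / 100 = 67.7%

67.7%


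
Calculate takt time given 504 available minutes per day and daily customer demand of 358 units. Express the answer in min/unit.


Formula: Takt Time = Available Production Time / Customer Demand
Takt = 504 min/day / 358 units/day
Takt = 1.41 min/unit

1.41 min/unit


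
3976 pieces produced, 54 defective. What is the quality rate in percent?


Formula: Quality Rate = Good Pieces / Total Pieces * 100
Good pieces = 3976 - 54 = 3922
QR = 3922 / 3976 * 100 = 98.6%

98.6%


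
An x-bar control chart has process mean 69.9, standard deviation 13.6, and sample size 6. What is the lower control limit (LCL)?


LCL = 69.9 - 3 * 13.6 / sqrt(6)

53.24


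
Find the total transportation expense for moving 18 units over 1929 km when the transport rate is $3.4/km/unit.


TC = dist * cost * units = 1929 * 3.4 * 18 = $118054.80

$118054.80


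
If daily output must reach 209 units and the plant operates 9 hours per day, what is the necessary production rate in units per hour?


Formula: Production Rate = Daily Demand / Available Hours
Rate = 209 units/day / 9 hours/day
Rate = 23.2 units/hour

23.2 units/hour


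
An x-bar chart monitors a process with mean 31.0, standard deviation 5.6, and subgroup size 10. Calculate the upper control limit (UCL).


UCL = 31.0 + 3 * 5.6 / sqrt(10)

36.31


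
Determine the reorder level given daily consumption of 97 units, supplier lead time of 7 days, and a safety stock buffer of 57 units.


Formula: ROP = (Daily Demand * Lead Time) + Safety Stock
Demand during lead time = 97 * 7 = 679 units
ROP = 679 + 57 = 736 units

736 units


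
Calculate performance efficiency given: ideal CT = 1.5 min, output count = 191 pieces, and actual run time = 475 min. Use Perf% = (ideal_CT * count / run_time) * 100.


Formula: Performance = (Ideal CT * Total Count) / Run Time * 100
Ideal output time = 1.5 * 191 = 286.5 min
Performance = 286.5 / 475 * 100 = 60.3%

60.3%


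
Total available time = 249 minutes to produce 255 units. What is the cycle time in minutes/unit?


Formula: CT = Available Time / Number of Units
CT = 249 min / 255 units
CT = 0.98 min/unit

0.98 min/unit


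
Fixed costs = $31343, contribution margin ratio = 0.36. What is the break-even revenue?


Formula: BER = Fixed Costs / Contribution Margin Ratio
BER = $31343 / 0.36
BER = $87063.89 (to the nearest cent)

$87063.89


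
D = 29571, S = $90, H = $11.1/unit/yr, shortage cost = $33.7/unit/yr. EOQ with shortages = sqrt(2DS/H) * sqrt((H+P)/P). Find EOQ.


Formula: EOQ* = sqrt(2DS/H) * sqrt((H+P)/P)
Base EOQ = sqrt(2*29571*90/11.1) = 692.48 units
Correction = sqrt((11.1+33.7)/33.7) = 1.15299
EOQ* = 692.48 * 1.15299 = 798.4 units

798.4 units


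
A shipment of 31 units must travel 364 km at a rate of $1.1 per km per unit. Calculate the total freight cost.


TC = dist * cost * units = 364 * 1.1 * 31 = $12412.40

$12412.40


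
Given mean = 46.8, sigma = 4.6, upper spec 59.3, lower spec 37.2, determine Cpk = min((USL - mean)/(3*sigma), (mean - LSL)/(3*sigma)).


Cpu = (59.3 - 46.8) / (3 * 4.6) = 0.91
Cpl = (46.8 - 37.2) / (3 * 4.6) = 0.7
Cpk = min(0.91, 0.7) = 0.7

0.7


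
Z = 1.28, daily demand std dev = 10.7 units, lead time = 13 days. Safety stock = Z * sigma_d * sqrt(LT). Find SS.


Formula: SS = z * sigma_d * sqrt(LT)
sqrt(LT) = sqrt(13) = 3.6056
SS = 1.28 * 10.7 * 3.6056
SS = 49.4 units

49.4 units


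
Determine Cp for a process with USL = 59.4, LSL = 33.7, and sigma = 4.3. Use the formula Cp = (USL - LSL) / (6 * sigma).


Cp = (59.4 - 33.7) / (6 * 4.3)

1.0


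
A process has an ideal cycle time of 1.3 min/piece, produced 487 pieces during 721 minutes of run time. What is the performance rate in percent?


Formula: Performance = (Ideal CT * Total Count) / Run Time * 100
Ideal output time = 1.3 * 487 = 633.1 min
Performance = 633.1 / 721 * 100 = 87.8%

87.8%


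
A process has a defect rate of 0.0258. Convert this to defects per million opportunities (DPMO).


DPMO = defect_rate * 1000000 = 0.0258 * 1000000

25800


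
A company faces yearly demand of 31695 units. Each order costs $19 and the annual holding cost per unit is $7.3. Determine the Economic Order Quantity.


Formula: EOQ = sqrt(2 * D * S / H)
Numerator: 2 * 31695 * 19 = 1204410
2DS/H = 1204410 / 7.3 = 164987.7
EOQ = sqrt(164987.7) = 406.2 units

406.2 units


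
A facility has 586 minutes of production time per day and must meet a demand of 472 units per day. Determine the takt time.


Formula: Takt Time = Available Production Time / Customer Demand
Takt = 586 min/day / 472 units/day
Takt = 1.24 min/unit

1.24 min/unit


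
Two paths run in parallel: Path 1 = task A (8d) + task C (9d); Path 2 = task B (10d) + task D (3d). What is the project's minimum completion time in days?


Path 1 = 8 + 9 = 17 days
Path 2 = 10 + 3 = 13 days
Duration = max(17, 13) = 17 days

17 days


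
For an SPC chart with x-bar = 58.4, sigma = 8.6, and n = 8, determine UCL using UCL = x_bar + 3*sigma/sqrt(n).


UCL = 58.4 + 3 * 8.6 / sqrt(8)

67.52


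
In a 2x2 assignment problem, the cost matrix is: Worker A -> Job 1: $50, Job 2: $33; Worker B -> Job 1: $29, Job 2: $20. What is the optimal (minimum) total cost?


Option 1: A->1 + B->2 = $50 + $20 = $70
Option 2: A->2 + B->1 = $33 + $29 = $62
Min cost = min($70, $62) = $62

$62


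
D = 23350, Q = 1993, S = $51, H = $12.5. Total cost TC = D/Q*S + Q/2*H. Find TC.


TC = 23350/1993 * 51 + 1993/2 * 12.5

$13053.77


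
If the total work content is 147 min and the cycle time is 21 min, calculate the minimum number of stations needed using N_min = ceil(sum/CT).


Formula: N_min = ceil(Sum of Task Times / Cycle Time)
N_min = ceil(147 min / 21 min) = ceil(7.0)
N_min = 7 stations

7


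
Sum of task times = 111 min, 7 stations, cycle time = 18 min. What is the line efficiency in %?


Formula: Efficiency = Sum of Task Times / (N_stations * CT) * 100
Total station capacity = 7 stations * 18 min = 126 min
Efficiency = 111 / 126 * 100 = 88.1%

88.1%


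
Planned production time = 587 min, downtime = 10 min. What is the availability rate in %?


Formula: Availability = (Planned Time - Downtime) / Planned Time * 100
Uptime = 587 - 10 = 577 min
Availability = 577 / 587 * 100 = 98.3%

98.3%


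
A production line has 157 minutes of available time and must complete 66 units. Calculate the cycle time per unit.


Formula: CT = Available Time / Number of Units
CT = 157 min / 66 units
CT = 2.38 min/unit

2.38 min/unit


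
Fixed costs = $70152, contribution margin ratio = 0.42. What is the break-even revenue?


Formula: BER = Fixed Costs / Contribution Margin Ratio
BER = $70152 / 0.42
BER = $167028.57 (to the nearest cent)

$167028.57


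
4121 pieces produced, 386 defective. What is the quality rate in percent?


Formula: Quality Rate = Good Pieces / Total Pieces * 100
Good pieces = 4121 - 386 = 3735
QR = 3735 / 4121 * 100 = 90.6%

90.6%


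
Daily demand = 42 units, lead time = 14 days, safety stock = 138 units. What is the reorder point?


Formula: ROP = (Daily Demand * Lead Time) + Safety Stock
Demand during lead time = 42 * 14 = 588 units
ROP = 588 + 138 = 726 units

726 units


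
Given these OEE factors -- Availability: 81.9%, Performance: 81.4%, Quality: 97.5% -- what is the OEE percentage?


Formula: OEE = Availability * Performance * Quality / 10000
A * P = 81.9% * 81.4% / 100 = 66.67%
OEE = 66.67% * 97.5% / 100 = 65.0%

65.0%


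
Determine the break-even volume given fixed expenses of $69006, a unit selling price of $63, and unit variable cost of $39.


Formula: BEQ = Fixed Costs / (Price - Variable Cost)
Contribution margin = $63 - $39 = $24/unit
BEQ = ceil($69006 / $24/unit) = ceil(2875.25) = 2876 units

2876 units


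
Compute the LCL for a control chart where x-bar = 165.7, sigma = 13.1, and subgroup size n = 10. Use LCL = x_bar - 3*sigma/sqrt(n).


LCL = 165.7 - 3 * 13.1 / sqrt(10)

153.27


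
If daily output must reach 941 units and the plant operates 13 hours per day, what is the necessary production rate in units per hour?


Formula: Production Rate = Daily Demand / Available Hours
Rate = 941 units/day / 13 hours/day
Rate = 72.4 units/hour

72.4 units/hour


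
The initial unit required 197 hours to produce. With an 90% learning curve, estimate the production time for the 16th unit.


Formula: T_n = T_1 * (learning_rate)^(log2(n)) where learning_rate = rate/100
Doublings = log2(16) = 4
T_n = 197 * 0.9^4
T_n = 197 * 0.6561 = 129.3 hours

129.3 hours
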